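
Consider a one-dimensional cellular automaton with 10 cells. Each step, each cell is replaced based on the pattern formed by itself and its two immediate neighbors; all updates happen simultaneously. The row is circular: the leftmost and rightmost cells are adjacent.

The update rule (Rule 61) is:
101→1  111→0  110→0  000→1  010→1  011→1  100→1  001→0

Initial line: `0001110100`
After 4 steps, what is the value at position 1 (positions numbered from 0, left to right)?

1

1101001111
0011101000
1010011111
0111010000
position 1 holds 1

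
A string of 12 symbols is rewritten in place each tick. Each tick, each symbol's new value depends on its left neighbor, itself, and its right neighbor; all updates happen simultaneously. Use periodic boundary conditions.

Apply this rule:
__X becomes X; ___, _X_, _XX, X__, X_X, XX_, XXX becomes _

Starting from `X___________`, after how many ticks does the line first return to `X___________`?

12

___________X
__________X_
_________X__
________X___
_______X____
______X_____
_____X______
____X_______
___X________
__X_________
_X__________
X___________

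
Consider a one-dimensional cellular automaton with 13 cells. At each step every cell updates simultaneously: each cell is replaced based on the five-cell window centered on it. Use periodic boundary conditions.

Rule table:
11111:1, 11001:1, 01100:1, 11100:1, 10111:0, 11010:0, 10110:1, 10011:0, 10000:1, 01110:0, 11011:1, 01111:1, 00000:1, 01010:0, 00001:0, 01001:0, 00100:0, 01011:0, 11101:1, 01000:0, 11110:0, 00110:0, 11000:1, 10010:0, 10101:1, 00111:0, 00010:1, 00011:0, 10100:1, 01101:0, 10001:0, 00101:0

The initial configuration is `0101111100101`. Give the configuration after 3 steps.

0001000101010

0100110110001
0100001111010
0001000101010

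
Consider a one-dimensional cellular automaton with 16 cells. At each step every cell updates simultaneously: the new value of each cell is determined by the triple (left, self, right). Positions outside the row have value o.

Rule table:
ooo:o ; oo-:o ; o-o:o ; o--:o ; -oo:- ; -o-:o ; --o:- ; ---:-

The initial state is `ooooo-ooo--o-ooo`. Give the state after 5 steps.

oooooooooo-ooo-o

oooooo-ooo-oo-oo
ooooooo-ooo-oo-o
oooooooo-ooo-oo-
ooooooooo-ooo-oo
oooooooooo-ooo-o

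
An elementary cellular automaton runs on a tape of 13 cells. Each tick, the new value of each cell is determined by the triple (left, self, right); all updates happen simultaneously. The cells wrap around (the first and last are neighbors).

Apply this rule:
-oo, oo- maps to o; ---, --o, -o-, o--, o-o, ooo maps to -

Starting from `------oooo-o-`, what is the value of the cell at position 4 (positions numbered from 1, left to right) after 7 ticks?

------o--o---
-------------
-------------  (fixed point — unchanged through tick 7)
position 4 holds -

-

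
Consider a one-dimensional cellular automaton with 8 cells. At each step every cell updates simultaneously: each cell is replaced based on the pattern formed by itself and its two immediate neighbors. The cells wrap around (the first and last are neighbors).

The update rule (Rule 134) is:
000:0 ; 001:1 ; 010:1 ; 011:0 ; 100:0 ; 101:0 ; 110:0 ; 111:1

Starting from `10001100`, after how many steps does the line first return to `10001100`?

10010001
00110010
01000110
11001000
00011001
00100011
01100100
10001100

8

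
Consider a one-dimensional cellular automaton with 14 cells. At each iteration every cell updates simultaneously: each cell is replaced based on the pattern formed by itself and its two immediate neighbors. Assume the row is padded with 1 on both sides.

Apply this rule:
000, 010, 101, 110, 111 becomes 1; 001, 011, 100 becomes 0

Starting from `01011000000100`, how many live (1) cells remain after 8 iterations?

12

iteration 1: 11101011110100
iteration 2: 11111101111100
iteration 3: 11111110111100
iteration 4: 11111111011100
iteration 5: 11111111101100
iteration 6: 11111111110100
iteration 7: 11111111111100
iteration 8: 11111111111100
count of 1: 12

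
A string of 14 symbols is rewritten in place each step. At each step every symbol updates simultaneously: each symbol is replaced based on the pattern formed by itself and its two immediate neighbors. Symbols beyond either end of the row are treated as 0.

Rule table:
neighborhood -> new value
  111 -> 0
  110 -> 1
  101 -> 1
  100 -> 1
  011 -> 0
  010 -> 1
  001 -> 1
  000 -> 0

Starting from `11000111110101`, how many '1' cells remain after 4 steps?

01101000011111
10111100100001
11000111110011
01101000011101
count of 1: 7

7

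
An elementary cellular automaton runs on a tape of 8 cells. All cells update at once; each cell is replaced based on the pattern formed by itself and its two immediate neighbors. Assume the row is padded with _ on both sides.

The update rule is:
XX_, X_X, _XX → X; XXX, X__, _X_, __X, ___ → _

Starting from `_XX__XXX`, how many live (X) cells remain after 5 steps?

2

step 1: _XX__X_X
step 2: _XX___X_
step 3: _XX_____
step 4: _XX_____  (fixed point — unchanged through step 5)
count of X: 2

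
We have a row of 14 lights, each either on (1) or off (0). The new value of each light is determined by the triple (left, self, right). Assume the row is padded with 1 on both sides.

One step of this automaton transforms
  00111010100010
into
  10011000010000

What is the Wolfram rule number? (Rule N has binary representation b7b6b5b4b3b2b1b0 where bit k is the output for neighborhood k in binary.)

208

position 3: 111 → 1  (bit 7 = 1)
position 4: 110 → 1  (bit 6 = 1)
position 5: 101 → 0  (bit 5 = 0)
position 0: 100 → 1  (bit 4 = 1)
position 2: 011 → 0  (bit 3 = 0)
position 6: 010 → 0  (bit 2 = 0)
position 1: 001 → 0  (bit 1 = 0)
position 10: 000 → 0  (bit 0 = 0)
bits b7..b0 = 11010000 = 208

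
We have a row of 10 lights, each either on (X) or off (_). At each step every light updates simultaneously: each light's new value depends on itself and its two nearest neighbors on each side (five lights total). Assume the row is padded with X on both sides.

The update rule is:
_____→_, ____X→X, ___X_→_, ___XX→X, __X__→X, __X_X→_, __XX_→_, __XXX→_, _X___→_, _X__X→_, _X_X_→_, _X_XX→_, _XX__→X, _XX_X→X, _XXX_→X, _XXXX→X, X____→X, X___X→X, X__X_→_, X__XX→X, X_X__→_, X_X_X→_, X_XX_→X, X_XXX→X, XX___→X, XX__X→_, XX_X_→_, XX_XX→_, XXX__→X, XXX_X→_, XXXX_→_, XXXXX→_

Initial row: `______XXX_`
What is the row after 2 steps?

XX__XX_X__
_X_X_X___X

_X_X_X___X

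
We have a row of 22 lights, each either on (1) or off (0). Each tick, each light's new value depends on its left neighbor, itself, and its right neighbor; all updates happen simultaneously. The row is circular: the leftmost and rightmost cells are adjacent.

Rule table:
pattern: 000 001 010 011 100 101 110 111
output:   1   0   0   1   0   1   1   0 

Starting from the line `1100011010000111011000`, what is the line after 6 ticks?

1101011100110101111010
1110110100111011001101
0011111000101111001111
0010001010011001001001
0000100100011000000000
1110000001011011111111

1110000001011011111111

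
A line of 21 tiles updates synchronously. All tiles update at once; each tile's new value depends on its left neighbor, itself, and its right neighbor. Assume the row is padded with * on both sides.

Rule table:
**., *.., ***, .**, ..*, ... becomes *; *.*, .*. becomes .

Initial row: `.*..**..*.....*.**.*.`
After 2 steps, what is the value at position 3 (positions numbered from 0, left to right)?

*

..******.*****..**...
********.************
position 3 holds *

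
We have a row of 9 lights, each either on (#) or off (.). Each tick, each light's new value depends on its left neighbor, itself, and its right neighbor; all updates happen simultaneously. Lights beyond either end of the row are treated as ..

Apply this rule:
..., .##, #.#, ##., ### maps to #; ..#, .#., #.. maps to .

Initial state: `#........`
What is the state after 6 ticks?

..#######
#.#######
.########
.########  (fixed point — unchanged through tick 6)

.########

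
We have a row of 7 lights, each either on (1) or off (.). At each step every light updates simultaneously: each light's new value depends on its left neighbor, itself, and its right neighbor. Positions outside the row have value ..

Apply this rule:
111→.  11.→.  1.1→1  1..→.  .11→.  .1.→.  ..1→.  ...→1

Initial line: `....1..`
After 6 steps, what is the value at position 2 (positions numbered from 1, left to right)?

step 1: 111...1
step 2: ....1..  (repeats step 0; period 2)
step 6: ....1..
position 2 holds .

.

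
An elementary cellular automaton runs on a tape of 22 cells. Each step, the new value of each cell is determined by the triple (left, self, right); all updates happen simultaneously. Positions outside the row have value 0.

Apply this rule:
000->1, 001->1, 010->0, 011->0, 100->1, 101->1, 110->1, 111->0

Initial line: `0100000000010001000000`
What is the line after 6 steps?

step 1: 1011111111101110111111
step 2: 0100000000110011000001
step 3: 1011111111011101111110
step 4: 0100000001100110000011
step 5: 1011111110111011111101
step 6: 0100000011001100000110

0100000011001100000110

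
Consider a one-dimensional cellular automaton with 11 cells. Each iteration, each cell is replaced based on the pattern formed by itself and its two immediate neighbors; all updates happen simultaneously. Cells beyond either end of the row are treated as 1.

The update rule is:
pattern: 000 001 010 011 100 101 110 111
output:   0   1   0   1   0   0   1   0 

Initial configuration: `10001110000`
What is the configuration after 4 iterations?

iteration 1: 10011010001
iteration 2: 10111000011
iteration 3: 10101000110
iteration 4: 10000001110

10000001110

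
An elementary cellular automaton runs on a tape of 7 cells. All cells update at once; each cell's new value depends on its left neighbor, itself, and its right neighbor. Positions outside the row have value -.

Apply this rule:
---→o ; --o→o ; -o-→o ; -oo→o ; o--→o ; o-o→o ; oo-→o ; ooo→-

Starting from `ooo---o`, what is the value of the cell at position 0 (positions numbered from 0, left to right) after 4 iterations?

o-ooooo
ooo---o  (repeats iteration 0; period 2)
iteration 4: ooo---o
position 0 holds o

o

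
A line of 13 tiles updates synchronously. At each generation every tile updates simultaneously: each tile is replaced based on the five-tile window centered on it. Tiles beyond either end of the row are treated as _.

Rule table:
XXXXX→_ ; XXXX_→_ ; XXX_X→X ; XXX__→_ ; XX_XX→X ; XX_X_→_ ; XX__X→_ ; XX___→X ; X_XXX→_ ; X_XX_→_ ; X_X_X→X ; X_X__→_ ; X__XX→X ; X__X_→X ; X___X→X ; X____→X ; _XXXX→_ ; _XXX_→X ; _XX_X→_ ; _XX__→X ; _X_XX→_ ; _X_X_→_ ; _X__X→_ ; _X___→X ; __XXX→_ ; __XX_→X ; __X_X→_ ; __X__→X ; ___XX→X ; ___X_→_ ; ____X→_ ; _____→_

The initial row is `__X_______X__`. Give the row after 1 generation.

__XXX_____XXX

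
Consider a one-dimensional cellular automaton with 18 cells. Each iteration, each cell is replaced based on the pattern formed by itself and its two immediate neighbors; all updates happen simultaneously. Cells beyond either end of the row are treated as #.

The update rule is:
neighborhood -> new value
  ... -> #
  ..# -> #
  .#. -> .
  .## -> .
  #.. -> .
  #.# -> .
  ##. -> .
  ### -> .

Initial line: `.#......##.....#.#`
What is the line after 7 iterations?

iteration 1: ...#####...####...
iteration 2: .##......##.....##
iteration 3: ....#####...####..
iteration 4: .###......##.....#
iteration 5: .....#####...####.
iteration 6: .####......##.....
iteration 7: ......#####...####

......#####...####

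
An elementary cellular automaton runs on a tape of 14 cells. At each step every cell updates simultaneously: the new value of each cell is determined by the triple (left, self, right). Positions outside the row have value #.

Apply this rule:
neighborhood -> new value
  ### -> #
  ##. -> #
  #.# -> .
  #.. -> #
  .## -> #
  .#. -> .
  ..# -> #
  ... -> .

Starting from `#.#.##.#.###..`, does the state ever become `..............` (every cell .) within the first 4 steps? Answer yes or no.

#...##...#####
##.####.######
##.####.######  (fixed point — unchanged through step 4)
step 4 is ##.####.######, still not uniform .

no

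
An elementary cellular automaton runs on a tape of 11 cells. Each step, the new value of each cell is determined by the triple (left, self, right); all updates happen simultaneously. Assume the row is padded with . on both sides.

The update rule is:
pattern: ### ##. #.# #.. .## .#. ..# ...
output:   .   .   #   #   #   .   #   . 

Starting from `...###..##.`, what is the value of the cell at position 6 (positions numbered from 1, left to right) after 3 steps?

step 1: ..##..###.#
step 2: .##.###..#.
step 3: ##.##..##.#
position 6 holds .

.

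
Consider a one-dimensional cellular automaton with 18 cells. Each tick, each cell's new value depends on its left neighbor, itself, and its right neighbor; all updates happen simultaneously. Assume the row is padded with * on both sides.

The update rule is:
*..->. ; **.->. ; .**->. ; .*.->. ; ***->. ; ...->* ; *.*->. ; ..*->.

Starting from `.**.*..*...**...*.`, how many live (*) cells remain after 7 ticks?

tick 1: .........*....*...
tick 2: .*******...**...*.
tick 3: .........*....*...  (repeats tick 1; period 2)
tick 7: .........*....*...
count of *: 2

2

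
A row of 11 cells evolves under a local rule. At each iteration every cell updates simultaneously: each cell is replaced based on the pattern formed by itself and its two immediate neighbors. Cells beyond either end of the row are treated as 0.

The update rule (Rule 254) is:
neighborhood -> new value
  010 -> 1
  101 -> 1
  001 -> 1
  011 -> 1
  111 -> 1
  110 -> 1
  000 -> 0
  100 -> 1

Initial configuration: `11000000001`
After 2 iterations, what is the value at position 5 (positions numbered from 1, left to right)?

11100000011
11110000111
position 5 holds 0

0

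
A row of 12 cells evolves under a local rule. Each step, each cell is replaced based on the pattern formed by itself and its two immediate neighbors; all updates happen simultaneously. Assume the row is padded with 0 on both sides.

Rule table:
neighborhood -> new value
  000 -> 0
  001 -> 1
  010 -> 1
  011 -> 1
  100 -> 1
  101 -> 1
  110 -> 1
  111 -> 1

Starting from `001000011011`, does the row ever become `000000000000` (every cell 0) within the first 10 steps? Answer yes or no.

step 1: 011100111111
step 2: 111111111111
step 3: 111111111111  (fixed point — unchanged through step 10)
step 10 is 111111111111, still not uniform 0

no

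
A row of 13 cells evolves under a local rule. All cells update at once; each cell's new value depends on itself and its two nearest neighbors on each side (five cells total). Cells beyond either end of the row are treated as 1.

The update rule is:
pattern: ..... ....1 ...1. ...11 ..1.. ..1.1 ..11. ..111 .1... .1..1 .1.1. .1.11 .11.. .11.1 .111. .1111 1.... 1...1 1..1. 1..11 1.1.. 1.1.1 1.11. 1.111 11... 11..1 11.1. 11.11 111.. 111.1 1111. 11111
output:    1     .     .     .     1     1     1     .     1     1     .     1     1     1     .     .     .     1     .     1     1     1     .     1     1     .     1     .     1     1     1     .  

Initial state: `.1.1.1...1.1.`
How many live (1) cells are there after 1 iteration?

9

11.1.111.1.11
count of 1: 9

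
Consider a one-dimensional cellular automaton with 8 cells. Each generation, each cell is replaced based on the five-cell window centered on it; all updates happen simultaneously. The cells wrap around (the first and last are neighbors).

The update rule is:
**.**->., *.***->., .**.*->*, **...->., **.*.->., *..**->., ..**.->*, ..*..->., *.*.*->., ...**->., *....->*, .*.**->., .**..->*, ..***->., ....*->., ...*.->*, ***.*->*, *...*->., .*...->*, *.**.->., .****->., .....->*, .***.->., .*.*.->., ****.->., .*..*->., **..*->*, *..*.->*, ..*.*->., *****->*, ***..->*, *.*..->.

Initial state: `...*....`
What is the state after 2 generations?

*.*.****
*.....*.

*.....*.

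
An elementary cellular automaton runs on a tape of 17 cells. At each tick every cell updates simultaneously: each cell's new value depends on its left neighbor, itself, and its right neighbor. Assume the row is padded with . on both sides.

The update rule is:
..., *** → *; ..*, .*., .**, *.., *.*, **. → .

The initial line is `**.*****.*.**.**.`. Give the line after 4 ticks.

....***..........
***..*..*********
.*.......*******.
...*****..*****..

...*****..*****..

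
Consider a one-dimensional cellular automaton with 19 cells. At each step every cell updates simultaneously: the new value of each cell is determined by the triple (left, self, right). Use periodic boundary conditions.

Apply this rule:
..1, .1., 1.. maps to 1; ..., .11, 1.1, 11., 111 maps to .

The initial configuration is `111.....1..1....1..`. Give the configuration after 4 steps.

step 1: ...1...111111..1111
step 2: 1.111.1......11....
step 3: 1.....11....1..1..1
step 4: .1...1..1..1111111.

.1...1..1..1111111.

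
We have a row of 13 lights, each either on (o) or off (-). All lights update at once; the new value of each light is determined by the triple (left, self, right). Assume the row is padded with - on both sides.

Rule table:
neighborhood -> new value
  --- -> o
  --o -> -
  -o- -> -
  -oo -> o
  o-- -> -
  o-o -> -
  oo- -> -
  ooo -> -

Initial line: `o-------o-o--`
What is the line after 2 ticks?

tick 1: --ooooo-----o
tick 2: o-o-----ooo--

o-o-----ooo--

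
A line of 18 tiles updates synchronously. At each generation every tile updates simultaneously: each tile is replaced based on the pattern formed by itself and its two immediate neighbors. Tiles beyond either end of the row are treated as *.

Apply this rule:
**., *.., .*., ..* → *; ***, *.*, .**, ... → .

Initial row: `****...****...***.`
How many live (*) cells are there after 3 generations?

...**.*...**.*..*.
*.*.*.**.*.*.****.
*.*.*..*.*.*....*.
count of *: 7

7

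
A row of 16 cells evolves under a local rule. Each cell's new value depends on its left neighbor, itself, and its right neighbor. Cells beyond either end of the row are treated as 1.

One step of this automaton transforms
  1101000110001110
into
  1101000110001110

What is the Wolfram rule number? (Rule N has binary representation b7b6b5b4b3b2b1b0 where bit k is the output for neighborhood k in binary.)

position 0: 111 → 1  (bit 7 = 1)
position 1: 110 → 1  (bit 6 = 1)
position 2: 101 → 0  (bit 5 = 0)
position 4: 100 → 0  (bit 4 = 0)
position 7: 011 → 1  (bit 3 = 1)
position 3: 010 → 1  (bit 2 = 1)
position 6: 001 → 0  (bit 1 = 0)
position 5: 000 → 0  (bit 0 = 0)
bits b7..b0 = 11001100 = 204

204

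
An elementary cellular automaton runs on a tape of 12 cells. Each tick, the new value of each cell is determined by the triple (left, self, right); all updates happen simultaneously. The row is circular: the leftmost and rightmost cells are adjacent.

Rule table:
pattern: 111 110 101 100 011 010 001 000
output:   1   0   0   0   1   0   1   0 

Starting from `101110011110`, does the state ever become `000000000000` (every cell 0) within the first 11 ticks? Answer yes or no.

no

001100111100
011001111000
110011110000
100111100001
001111000011
011110000110
111100001100
111000011001
110000110011
100001100111
000011001111
tick 11 is 000011001111, still not uniform 0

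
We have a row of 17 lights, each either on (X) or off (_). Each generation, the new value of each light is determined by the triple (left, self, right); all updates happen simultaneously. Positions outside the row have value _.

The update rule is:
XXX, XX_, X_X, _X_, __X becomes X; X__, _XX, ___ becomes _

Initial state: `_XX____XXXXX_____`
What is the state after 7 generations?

generation 1: X_X___X_XXXX_____
generation 2: XXX__XXX_XXX_____
generation 3: _XX_X_XXX_XX_____
generation 4: X_XXXX_XXX_X_____
generation 5: XX_XXXX_XXXX_____
generation 6: _XX_XXXX_XXX_____
generation 7: X_XX_XXXX_XX_____

X_XX_XXXX_XX_____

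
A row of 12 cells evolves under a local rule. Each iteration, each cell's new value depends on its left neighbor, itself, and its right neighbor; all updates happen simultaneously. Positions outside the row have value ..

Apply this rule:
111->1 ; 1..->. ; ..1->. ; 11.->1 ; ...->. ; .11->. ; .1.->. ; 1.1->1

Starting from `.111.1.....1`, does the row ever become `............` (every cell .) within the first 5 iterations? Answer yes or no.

iteration 1: ..111.......
iteration 2: ...11.......
iteration 3: ....1.......
iteration 4: ............
all cells are . at iteration 4

yes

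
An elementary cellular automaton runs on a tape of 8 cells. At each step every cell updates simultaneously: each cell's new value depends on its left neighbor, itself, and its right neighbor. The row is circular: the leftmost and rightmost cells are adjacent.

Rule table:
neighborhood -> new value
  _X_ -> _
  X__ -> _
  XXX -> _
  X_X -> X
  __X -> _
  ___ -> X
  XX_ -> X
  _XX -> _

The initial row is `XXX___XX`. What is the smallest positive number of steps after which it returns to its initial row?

step 1: __X_X___
step 2: X__X__XX
step 3: X_______
step 4: __XXXXX_
step 5: X_____X_
step 6: __XXX__X
step 7: ____X___
step 8: XXX___XX

8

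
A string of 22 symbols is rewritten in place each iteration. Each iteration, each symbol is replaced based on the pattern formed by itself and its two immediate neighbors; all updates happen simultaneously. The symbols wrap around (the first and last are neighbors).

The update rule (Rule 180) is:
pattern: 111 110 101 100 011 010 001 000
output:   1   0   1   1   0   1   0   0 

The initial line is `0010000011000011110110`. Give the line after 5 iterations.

iteration 1: 0011000000100001101001
iteration 2: 1000100000110000011101
iteration 3: 0100110000001000001010
iteration 4: 0110001000001100001111
iteration 5: 1001001100000010000110

1001001100000010000110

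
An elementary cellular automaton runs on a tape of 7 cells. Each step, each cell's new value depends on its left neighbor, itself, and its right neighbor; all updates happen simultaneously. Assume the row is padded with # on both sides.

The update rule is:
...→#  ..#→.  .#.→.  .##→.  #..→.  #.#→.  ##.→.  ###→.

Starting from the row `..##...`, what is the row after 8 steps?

.###...

.....#.
.###...
.....#.  (repeats step 1; period 2)
step 8: .###...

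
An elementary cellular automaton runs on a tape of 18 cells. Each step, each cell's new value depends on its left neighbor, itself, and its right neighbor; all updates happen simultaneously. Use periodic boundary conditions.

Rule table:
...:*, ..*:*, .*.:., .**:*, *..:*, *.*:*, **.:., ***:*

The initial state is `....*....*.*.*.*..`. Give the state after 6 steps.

****.*.*.*.******.

step 1: ****.****.*.*.*.**
step 2: ***.****.*.*.*.***
step 3: **.****.*.*.*.****
step 4: *.****.*.*.*.*****
step 5: .****.*.*.*.******
step 6: ****.*.*.*.******.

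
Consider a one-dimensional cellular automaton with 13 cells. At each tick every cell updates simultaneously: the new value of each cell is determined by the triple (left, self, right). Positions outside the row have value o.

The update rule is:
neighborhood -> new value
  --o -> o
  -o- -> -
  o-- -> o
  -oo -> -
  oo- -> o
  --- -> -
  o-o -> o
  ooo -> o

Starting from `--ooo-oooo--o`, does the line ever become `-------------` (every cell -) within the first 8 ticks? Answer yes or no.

tick 1: oo-ooo-ooooo-
tick 2: ooo-ooo-ooooo
tick 3: oooo-ooo-oooo
tick 4: ooooo-ooo-ooo
tick 5: oooooo-ooo-oo
tick 6: ooooooo-ooo-o
tick 7: oooooooo-ooo-
tick 8: ooooooooo-ooo
tick 8 is ooooooooo-ooo, still not uniform -

no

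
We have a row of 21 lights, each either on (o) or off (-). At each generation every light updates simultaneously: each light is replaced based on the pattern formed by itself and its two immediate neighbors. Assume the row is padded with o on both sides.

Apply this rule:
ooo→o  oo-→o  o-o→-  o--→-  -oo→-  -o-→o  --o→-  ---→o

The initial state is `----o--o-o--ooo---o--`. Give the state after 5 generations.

--o-o--o-o-o--o-o-o--

-oo-o--o-o---oo-o-o--
--o-o--o-o-o--o-o-o--
--o-o--o-o-o--o-o-o--  (fixed point — unchanged through generation 5)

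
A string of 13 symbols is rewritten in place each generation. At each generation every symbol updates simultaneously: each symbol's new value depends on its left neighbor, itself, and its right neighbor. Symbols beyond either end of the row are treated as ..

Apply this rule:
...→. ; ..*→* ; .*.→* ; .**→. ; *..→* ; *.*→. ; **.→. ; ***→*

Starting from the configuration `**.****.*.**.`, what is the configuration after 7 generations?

generation 1: ....**..*...*
generation 2: ...*..****.**
generation 3: ..****.**....
generation 4: .*.**....*...
generation 5: **...*..***..
generation 6: ..*.****.*.*.
generation 7: .**..**..*.**

.**..**..*.**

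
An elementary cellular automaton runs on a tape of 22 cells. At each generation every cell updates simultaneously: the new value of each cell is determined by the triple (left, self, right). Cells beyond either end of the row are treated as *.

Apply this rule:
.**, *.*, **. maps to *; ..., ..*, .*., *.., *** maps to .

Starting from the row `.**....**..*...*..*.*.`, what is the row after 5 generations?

generation 1: ***....**..........*.*
generation 2: ..*....**...........**
generation 3: .......**...........*.
generation 4: .......**............*
generation 5: .......**............*

.......**............*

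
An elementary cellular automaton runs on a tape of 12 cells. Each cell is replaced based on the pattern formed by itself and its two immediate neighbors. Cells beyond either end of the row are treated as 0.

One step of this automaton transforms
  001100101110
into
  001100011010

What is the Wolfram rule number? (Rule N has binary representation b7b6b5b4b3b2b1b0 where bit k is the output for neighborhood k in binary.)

position 9: 111 → 0  (bit 7 = 0)
position 3: 110 → 1  (bit 6 = 1)
position 7: 101 → 1  (bit 5 = 1)
position 4: 100 → 0  (bit 4 = 0)
position 2: 011 → 1  (bit 3 = 1)
position 6: 010 → 0  (bit 2 = 0)
position 1: 001 → 0  (bit 1 = 0)
position 0: 000 → 0  (bit 0 = 0)
bits b7..b0 = 01101000 = 104

104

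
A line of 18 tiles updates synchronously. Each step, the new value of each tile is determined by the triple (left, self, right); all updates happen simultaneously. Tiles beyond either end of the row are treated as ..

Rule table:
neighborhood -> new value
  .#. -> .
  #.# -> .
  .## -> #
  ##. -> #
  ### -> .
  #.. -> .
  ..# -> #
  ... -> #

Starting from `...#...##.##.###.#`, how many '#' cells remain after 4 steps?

step 1: ###..####.##.#.#..
step 2: #.#.##..#.##.....#
step 3: ....##.#..##.####.
step 4: ######...###.#..#.
count of #: 11

11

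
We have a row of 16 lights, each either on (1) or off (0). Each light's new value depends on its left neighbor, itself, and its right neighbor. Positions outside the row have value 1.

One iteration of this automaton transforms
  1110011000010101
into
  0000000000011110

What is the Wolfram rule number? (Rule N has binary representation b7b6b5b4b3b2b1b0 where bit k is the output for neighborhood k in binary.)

36

position 0: 111 → 0  (bit 7 = 0)
position 2: 110 → 0  (bit 6 = 0)
position 12: 101 → 1  (bit 5 = 1)
position 3: 100 → 0  (bit 4 = 0)
position 5: 011 → 0  (bit 3 = 0)
position 11: 010 → 1  (bit 2 = 1)
position 4: 001 → 0  (bit 1 = 0)
position 8: 000 → 0  (bit 0 = 0)
bits b7..b0 = 00100100 = 36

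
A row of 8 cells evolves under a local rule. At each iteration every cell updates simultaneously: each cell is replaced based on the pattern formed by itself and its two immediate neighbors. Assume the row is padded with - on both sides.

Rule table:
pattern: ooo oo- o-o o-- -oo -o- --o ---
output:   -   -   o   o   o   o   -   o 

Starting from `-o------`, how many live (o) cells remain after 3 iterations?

7

-ooooooo
-o------  (repeats iteration 0; period 2)
iteration 3: -ooooooo
count of o: 7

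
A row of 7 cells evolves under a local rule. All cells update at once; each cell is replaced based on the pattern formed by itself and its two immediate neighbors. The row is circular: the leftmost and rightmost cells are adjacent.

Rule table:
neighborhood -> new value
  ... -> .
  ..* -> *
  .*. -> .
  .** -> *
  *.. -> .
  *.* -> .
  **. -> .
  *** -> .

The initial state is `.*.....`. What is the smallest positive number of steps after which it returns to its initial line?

*......
......*
.....*.
....*..
...*...
..*....
.*.....

7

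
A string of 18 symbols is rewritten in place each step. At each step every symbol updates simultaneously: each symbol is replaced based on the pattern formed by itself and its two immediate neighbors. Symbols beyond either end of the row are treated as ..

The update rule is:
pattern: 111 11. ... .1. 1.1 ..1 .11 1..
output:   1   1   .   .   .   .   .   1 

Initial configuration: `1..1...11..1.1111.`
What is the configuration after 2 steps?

..1..1...11....111

.1..1...11....1111
..1..1...11....111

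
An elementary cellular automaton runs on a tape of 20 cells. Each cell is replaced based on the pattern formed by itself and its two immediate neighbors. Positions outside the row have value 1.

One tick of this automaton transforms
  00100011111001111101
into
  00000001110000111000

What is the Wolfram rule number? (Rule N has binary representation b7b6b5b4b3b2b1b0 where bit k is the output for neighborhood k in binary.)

position 7: 111 → 1  (bit 7 = 1)
position 10: 110 → 0  (bit 6 = 0)
position 18: 101 → 0  (bit 5 = 0)
position 0: 100 → 0  (bit 4 = 0)
position 6: 011 → 0  (bit 3 = 0)
position 2: 010 → 0  (bit 2 = 0)
position 1: 001 → 0  (bit 1 = 0)
position 4: 000 → 0  (bit 0 = 0)
bits b7..b0 = 10000000 = 128

128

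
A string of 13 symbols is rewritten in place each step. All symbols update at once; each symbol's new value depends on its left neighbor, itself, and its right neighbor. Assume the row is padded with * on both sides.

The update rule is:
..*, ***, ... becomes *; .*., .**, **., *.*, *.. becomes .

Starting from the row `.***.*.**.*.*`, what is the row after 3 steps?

...*.********

..*..........
.*..*********
...*.********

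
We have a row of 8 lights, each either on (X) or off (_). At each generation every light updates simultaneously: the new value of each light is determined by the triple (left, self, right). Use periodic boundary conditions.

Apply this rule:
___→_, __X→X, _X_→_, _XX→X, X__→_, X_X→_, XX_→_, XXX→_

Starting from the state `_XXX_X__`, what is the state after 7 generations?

generation 1: XX______
generation 2: X______X
generation 3: ______XX
generation 4: _____XX_
generation 5: ____XX__
generation 6: ___XX___
generation 7: __XX____

__XX____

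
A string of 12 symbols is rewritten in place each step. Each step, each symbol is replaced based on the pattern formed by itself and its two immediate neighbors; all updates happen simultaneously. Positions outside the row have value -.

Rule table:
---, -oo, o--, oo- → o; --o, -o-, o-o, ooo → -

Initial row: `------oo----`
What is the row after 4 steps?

-ooooo-o-ooo

step 1: ooooo-oooooo
step 2: o---o-o----o
step 3: -oo----ooo--
step 4: -ooooo-o-ooo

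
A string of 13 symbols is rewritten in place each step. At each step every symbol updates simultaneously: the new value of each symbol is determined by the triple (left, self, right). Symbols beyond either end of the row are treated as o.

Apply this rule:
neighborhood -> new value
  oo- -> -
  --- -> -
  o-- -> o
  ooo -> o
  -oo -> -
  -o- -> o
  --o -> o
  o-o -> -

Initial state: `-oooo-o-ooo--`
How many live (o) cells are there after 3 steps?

9

--oo--o--o-oo
oo--oooooo--o
o-oo-oooo-oo-
count of o: 9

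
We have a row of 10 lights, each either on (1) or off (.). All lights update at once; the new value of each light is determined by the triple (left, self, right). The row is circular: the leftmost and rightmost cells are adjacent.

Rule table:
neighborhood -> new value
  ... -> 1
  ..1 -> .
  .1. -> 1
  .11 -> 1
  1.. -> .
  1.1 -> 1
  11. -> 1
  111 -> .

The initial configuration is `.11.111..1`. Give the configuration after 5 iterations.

......1..1

iteration 1: 11111.1..1
iteration 2: ....111..1
iteration 3: .11.1.1..1
iteration 4: 1111111..1
iteration 5: ......1..1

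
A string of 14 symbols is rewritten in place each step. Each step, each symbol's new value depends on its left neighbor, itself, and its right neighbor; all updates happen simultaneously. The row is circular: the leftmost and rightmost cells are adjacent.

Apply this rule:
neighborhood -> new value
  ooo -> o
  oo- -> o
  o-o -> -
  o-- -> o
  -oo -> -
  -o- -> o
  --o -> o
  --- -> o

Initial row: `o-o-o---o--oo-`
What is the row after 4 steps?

o-o-ooooooo-o-
o-o--oooooo-o-
o-ooo-ooooo-o-
o--oo--oooo-o-

o--oo--oooo-o-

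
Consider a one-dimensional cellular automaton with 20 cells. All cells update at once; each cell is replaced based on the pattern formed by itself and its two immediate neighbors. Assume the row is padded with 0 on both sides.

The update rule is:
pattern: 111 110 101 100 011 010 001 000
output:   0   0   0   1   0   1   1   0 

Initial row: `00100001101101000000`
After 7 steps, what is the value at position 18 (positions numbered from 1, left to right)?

0

01110010000001100000
10001111000010010000
11010000100111111000
00011001111000000100
00100110000100001110
01111001001110010001
10000111110001111011
position 18 holds 0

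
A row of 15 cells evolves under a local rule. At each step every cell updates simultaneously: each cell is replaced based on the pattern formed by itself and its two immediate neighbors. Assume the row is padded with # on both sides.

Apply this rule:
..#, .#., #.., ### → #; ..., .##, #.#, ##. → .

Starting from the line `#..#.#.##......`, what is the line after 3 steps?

.###.#...#....#
..#..##.###..#.
#####....#.###.

#####....#.###.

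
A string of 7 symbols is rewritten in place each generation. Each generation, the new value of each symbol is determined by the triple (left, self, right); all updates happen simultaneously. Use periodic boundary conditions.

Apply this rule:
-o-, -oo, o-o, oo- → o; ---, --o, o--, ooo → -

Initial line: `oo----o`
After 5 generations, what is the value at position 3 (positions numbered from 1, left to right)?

-

-o----o
oo----o  (repeats generation 0; period 2)
generation 5: -o----o
position 3 holds -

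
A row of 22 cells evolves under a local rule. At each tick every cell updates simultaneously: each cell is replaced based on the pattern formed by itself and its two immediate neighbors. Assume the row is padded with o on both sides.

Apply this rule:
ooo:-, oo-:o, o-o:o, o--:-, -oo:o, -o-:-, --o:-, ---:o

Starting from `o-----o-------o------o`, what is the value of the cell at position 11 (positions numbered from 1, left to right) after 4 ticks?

-

o-ooo---ooooo---oooo-o
ooo-o-o-o---o-o-o--ooo
--oo-o-o--o--o-o---o--
--ooo-o-------o--o----
position 11 holds -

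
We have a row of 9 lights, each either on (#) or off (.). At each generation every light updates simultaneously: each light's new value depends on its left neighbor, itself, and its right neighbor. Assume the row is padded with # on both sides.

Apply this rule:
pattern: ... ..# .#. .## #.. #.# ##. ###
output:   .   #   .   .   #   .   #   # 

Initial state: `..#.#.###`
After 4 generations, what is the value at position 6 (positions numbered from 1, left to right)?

.

generation 1: ##.....##
generation 2: ###...#.#
generation 3: ####.#...
generation 4: ####..#.#
position 6 holds .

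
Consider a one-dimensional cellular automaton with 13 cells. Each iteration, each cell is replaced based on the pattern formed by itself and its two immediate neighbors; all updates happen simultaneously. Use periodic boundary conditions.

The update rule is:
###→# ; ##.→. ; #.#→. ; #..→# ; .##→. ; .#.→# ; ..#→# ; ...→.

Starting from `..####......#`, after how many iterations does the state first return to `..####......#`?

iteration 1: ##.##.#....##
iteration 2: #.....##..#.#
iteration 3: .#...#..###..
iteration 4: ###.####.#.#.
iteration 5: .#...##..#.#.
iteration 6: ###.#..###.##
iteration 7: ##..###.#...#
iteration 8: #.##.#..##.#.
iteration 9: #....###...#.
iteration 10: ##..#.#.#.##.
iteration 11: ..###.#.#....
iteration 12: .#.#..#.##...
iteration 13: ##.####...#..
iteration 14: ....##.#.####
iteration 15: #..#...#..##.
iteration 16: #####.####...
iteration 17: .###...##.#.#
iteration 18: ..#.#.#...#.#
iteration 19: ###.#.##.##.#
iteration 20: ##..#........
iteration 21: ..####......#

21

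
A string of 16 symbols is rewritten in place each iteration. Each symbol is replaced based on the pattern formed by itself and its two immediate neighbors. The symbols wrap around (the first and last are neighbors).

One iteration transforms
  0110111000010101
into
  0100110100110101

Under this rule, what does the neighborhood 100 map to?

1

At position 7 the neighborhood is 100; the next row has 1 there.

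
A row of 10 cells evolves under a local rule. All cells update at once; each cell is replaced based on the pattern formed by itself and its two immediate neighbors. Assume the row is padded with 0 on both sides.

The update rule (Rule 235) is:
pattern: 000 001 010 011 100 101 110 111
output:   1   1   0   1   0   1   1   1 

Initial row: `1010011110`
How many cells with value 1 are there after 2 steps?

step 1: 0100111110
step 2: 1001111110
count of 1: 7

7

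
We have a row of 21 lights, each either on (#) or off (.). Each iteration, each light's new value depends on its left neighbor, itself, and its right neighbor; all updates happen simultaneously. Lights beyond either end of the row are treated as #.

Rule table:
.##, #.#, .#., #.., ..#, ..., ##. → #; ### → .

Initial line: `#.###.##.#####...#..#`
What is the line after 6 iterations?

..###....#####.......

###.######...########
..###....#####.......
###.######...########  (repeats iteration 1; period 2)
iteration 6: ..###....#####.......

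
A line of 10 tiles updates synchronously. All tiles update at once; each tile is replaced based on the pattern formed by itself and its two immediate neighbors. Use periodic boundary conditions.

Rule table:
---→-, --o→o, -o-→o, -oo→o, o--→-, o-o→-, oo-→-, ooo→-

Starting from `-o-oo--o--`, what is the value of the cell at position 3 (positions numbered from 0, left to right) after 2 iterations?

oo-o--oo--
o--o-oo--o
position 3 holds o

o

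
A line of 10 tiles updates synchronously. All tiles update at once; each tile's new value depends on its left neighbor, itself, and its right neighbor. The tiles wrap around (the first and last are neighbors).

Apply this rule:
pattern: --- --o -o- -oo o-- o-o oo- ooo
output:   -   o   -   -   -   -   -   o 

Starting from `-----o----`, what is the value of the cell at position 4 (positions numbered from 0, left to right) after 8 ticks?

-

tick 1: ----o-----
tick 2: ---o------
tick 3: --o-------
tick 4: -o--------
tick 5: o---------
tick 6: ---------o
tick 7: --------o-
tick 8: -------o--
position 4 holds -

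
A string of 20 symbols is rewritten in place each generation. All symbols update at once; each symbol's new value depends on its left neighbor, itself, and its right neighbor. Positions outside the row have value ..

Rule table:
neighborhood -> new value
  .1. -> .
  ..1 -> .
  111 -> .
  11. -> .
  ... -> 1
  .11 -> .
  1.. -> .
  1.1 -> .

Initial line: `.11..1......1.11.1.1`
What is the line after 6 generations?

.......1111.........
111111......11111111
.......1111.........  (repeats generation 1; period 2)
generation 6: 111111......11111111

111111......11111111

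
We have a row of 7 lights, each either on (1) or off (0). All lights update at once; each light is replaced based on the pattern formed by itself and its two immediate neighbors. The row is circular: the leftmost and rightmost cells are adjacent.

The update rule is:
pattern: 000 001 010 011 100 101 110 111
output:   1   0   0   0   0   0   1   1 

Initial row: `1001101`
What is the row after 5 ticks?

1000001

1000100
0010000
1000111
1010011
1000001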